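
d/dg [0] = 0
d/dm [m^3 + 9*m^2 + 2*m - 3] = 3*m^2 + 18*m + 2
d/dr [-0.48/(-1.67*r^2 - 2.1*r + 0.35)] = (-1.6032*r - 1.008)/(1.67*r^2 + 2.1*r - 0.35)^2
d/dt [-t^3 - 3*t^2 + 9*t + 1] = -3*t^2 - 6*t + 9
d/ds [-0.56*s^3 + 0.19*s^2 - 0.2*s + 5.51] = -1.68*s^2 + 0.38*s - 0.2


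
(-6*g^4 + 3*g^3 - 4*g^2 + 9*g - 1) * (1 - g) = 6*g^5 - 9*g^4 + 7*g^3 - 13*g^2 + 10*g - 1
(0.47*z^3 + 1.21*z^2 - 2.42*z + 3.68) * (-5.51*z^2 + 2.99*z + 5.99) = -2.5897*z^5 - 5.2618*z^4 + 19.7674*z^3 - 20.2647*z^2 - 3.4926*z + 22.0432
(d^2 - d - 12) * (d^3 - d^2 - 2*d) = d^5 - 2*d^4 - 13*d^3 + 14*d^2 + 24*d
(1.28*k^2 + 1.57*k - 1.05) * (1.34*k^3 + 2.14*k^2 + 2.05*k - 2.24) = 1.7152*k^5 + 4.843*k^4 + 4.5768*k^3 - 1.8957*k^2 - 5.6693*k + 2.352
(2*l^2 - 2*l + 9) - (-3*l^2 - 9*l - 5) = 5*l^2 + 7*l + 14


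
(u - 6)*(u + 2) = u^2 - 4*u - 12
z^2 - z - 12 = (z - 4)*(z + 3)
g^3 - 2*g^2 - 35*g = g*(g - 7)*(g + 5)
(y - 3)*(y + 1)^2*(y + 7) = y^4 + 6*y^3 - 12*y^2 - 38*y - 21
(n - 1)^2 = n^2 - 2*n + 1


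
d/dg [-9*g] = -9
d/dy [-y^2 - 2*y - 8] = -2*y - 2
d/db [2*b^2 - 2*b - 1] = 4*b - 2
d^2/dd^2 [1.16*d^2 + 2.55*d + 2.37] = 2.32000000000000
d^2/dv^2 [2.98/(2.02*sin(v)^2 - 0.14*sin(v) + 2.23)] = (-48.638368*sin(v)^4 + 2.528232*sin(v)^3 + 126.593976*sin(v)^2 - 5.98682*sin(v) - 26.7306)/(2.02*sin(v)^2 - 0.14*sin(v) + 2.23)^3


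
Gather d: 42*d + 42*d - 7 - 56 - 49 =84*d - 112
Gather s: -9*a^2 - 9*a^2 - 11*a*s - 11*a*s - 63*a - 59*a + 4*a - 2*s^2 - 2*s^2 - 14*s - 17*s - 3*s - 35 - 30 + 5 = -18*a^2 - 118*a - 4*s^2 + s*(-22*a - 34) - 60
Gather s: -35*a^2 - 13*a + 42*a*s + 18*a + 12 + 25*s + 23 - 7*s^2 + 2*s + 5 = -35*a^2 + 5*a - 7*s^2 + s*(42*a + 27) + 40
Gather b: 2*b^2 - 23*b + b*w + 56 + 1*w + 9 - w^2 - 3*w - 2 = 2*b^2 + b*(w - 23) - w^2 - 2*w + 63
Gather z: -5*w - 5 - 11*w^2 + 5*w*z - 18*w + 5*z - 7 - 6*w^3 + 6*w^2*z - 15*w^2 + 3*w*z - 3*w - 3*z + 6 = -6*w^3 - 26*w^2 - 26*w + z*(6*w^2 + 8*w + 2) - 6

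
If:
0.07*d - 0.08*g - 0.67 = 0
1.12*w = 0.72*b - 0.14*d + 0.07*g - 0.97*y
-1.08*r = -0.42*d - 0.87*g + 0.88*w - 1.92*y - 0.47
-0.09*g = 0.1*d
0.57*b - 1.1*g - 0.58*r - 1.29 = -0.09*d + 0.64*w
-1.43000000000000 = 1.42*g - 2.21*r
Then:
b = -21.20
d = 4.22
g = -4.69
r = -2.36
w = -10.11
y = -5.01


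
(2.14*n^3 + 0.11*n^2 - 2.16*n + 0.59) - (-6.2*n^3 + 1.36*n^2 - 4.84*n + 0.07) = 8.34*n^3 - 1.25*n^2 + 2.68*n + 0.52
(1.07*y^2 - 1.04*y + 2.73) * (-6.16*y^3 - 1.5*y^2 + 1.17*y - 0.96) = -6.5912*y^5 + 4.8014*y^4 - 14.0049*y^3 - 6.339*y^2 + 4.1925*y - 2.6208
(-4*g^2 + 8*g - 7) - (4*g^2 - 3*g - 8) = -8*g^2 + 11*g + 1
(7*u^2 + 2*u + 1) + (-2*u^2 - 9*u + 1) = 5*u^2 - 7*u + 2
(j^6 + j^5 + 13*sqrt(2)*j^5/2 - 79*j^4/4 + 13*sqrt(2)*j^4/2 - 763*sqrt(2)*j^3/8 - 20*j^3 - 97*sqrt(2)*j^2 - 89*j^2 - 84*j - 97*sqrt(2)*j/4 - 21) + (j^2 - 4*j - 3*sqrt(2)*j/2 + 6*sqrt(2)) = j^6 + j^5 + 13*sqrt(2)*j^5/2 - 79*j^4/4 + 13*sqrt(2)*j^4/2 - 763*sqrt(2)*j^3/8 - 20*j^3 - 97*sqrt(2)*j^2 - 88*j^2 - 88*j - 103*sqrt(2)*j/4 - 21 + 6*sqrt(2)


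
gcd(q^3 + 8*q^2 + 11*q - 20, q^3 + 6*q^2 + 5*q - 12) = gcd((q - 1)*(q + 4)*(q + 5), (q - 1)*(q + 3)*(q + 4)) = q^2 + 3*q - 4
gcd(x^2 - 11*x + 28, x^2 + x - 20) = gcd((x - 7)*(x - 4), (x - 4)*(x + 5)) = x - 4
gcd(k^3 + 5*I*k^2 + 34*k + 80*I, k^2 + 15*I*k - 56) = k + 8*I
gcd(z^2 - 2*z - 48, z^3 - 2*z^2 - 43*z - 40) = z - 8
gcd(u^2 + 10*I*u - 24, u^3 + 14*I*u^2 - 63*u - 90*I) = u + 6*I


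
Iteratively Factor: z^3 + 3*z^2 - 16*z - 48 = (z + 4)*(z^2 - z - 12) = (z + 3)*(z + 4)*(z - 4)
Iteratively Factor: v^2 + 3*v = (v + 3)*(v)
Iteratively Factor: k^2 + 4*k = (k)*(k + 4)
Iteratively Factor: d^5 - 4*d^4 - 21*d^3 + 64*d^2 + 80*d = (d + 4)*(d^4 - 8*d^3 + 11*d^2 + 20*d) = (d + 1)*(d + 4)*(d^3 - 9*d^2 + 20*d) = (d - 5)*(d + 1)*(d + 4)*(d^2 - 4*d) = d*(d - 5)*(d + 1)*(d + 4)*(d - 4)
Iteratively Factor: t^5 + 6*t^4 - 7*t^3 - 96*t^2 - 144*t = (t + 3)*(t^4 + 3*t^3 - 16*t^2 - 48*t) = (t + 3)*(t + 4)*(t^3 - t^2 - 12*t) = t*(t + 3)*(t + 4)*(t^2 - t - 12) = t*(t + 3)^2*(t + 4)*(t - 4)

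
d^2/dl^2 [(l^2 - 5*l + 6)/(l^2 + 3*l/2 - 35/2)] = 8*(-13*l^3 + 141*l^2 - 471*l + 587)/(8*l^6 + 36*l^5 - 366*l^4 - 1233*l^3 + 6405*l^2 + 11025*l - 42875)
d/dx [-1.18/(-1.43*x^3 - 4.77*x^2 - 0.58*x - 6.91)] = (-5.0622*x^2 - 11.2572*x - 0.6844)/(1.43*x^3 + 4.77*x^2 + 0.58*x + 6.91)^2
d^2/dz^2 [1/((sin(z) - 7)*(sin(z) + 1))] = (-83*sin(z) + sin(3*z) - 11*cos(2*z) + 97)/((sin(z) - 7)^3*(sin(z) + 1)^2)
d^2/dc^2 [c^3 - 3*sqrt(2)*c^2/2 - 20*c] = 6*c - 3*sqrt(2)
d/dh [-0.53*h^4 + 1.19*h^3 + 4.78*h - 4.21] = -2.12*h^3 + 3.57*h^2 + 4.78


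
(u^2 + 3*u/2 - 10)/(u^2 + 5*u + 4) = (u - 5/2)/(u + 1)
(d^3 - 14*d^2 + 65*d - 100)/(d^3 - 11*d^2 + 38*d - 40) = (d - 5)/(d - 2)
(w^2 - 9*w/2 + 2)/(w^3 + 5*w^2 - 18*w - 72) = (w - 1/2)/(w^2 + 9*w + 18)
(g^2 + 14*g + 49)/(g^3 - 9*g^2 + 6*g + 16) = (g^2 + 14*g + 49)/(g^3 - 9*g^2 + 6*g + 16)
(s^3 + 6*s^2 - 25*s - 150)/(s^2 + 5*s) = s + 1 - 30/s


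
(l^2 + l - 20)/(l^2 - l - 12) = (l + 5)/(l + 3)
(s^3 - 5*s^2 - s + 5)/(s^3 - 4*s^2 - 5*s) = (s - 1)/s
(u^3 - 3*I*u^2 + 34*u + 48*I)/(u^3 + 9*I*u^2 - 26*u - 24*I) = (u - 8*I)/(u + 4*I)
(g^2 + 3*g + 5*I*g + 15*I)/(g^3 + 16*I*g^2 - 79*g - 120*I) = (g + 3)/(g^2 + 11*I*g - 24)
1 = 1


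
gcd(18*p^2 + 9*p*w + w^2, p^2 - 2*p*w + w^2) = 1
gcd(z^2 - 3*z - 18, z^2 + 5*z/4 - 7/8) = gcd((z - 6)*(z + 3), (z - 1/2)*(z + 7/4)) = 1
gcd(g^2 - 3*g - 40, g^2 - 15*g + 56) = g - 8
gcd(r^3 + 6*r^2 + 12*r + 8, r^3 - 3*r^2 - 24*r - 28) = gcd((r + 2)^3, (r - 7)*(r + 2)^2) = r^2 + 4*r + 4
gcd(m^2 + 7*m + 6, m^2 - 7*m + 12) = 1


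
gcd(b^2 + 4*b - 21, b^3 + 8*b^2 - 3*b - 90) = b - 3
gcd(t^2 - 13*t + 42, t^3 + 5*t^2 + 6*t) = 1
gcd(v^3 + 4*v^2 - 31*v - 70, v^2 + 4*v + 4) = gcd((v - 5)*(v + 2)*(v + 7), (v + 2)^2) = v + 2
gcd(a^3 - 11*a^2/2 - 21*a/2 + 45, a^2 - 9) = a + 3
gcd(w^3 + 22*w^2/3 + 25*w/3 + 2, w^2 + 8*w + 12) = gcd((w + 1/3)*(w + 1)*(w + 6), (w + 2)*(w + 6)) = w + 6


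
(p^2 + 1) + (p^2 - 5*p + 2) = 2*p^2 - 5*p + 3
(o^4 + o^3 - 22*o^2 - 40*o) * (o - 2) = o^5 - o^4 - 24*o^3 + 4*o^2 + 80*o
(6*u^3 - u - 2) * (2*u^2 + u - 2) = 12*u^5 + 6*u^4 - 14*u^3 - 5*u^2 + 4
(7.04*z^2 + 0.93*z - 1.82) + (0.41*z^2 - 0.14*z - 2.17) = 7.45*z^2 + 0.79*z - 3.99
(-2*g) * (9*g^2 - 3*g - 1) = -18*g^3 + 6*g^2 + 2*g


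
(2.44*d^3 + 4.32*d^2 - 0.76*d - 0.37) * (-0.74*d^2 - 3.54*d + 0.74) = -1.8056*d^5 - 11.8344*d^4 - 12.9248*d^3 + 6.161*d^2 + 0.7474*d - 0.2738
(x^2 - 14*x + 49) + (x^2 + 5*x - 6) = 2*x^2 - 9*x + 43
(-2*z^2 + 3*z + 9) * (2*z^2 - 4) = -4*z^4 + 6*z^3 + 26*z^2 - 12*z - 36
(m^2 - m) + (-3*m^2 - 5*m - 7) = -2*m^2 - 6*m - 7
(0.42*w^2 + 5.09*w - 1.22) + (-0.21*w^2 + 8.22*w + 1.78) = 0.21*w^2 + 13.31*w + 0.56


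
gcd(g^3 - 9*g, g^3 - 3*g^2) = g^2 - 3*g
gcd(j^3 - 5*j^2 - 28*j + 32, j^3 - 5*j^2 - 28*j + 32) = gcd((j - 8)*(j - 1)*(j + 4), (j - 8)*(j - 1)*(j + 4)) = j^3 - 5*j^2 - 28*j + 32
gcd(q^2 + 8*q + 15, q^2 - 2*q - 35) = q + 5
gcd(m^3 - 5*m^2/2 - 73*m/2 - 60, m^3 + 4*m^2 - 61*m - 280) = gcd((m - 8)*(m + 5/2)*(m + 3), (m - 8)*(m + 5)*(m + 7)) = m - 8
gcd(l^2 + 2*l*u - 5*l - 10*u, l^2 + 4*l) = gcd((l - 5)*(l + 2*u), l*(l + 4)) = 1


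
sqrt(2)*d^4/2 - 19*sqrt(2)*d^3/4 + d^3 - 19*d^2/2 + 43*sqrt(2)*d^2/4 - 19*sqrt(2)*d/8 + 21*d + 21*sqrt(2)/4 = (d - 6)*(d - 7/2)*(d + sqrt(2)/2)*(sqrt(2)*d/2 + 1/2)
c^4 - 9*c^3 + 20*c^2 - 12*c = c*(c - 6)*(c - 2)*(c - 1)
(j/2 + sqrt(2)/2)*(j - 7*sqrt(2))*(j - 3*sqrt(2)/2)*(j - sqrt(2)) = j^4/2 - 17*sqrt(2)*j^3/4 + 19*j^2/2 + 17*sqrt(2)*j/2 - 21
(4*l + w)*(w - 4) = 4*l*w - 16*l + w^2 - 4*w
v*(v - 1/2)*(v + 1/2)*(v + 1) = v^4 + v^3 - v^2/4 - v/4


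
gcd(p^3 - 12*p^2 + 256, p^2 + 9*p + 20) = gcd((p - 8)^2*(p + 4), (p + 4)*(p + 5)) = p + 4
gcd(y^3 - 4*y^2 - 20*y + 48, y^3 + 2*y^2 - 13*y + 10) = y - 2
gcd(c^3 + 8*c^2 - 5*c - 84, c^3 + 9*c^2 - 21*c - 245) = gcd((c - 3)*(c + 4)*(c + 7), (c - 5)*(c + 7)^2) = c + 7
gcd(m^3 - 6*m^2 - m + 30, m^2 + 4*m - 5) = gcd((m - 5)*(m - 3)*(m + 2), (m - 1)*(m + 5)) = 1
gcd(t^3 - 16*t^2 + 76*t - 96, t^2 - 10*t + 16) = t^2 - 10*t + 16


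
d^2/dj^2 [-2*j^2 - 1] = -4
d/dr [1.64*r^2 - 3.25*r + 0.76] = 3.28*r - 3.25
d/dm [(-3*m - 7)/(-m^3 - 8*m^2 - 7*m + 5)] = (3*m^3 + 24*m^2 + 21*m - (3*m + 7)*(3*m^2 + 16*m + 7) - 15)/(m^3 + 8*m^2 + 7*m - 5)^2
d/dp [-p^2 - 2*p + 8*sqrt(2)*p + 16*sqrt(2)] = -2*p - 2 + 8*sqrt(2)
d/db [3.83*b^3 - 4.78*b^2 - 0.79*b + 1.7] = 11.49*b^2 - 9.56*b - 0.79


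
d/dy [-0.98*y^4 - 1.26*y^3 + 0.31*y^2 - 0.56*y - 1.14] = -3.92*y^3 - 3.78*y^2 + 0.62*y - 0.56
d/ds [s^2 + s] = 2*s + 1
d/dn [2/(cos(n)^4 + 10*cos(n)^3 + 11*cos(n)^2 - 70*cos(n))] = 4*(2*cos(n)^3 + 15*cos(n)^2 + 11*cos(n) - 35)*sin(n)/((cos(n)^3 + 10*cos(n)^2 + 11*cos(n) - 70)^2*cos(n)^2)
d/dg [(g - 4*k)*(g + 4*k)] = 2*g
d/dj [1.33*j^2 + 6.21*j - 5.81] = 2.66*j + 6.21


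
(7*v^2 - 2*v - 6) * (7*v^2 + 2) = 49*v^4 - 14*v^3 - 28*v^2 - 4*v - 12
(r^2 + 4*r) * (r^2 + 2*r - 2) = r^4 + 6*r^3 + 6*r^2 - 8*r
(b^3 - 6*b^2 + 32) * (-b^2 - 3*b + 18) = -b^5 + 3*b^4 + 36*b^3 - 140*b^2 - 96*b + 576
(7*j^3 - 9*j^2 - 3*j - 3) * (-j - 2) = -7*j^4 - 5*j^3 + 21*j^2 + 9*j + 6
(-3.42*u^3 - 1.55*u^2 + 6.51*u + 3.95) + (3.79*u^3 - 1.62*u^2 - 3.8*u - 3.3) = 0.37*u^3 - 3.17*u^2 + 2.71*u + 0.65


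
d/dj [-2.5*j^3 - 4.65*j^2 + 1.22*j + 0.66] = -7.5*j^2 - 9.3*j + 1.22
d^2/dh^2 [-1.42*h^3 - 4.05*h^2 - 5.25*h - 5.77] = -8.52*h - 8.1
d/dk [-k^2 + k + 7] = 1 - 2*k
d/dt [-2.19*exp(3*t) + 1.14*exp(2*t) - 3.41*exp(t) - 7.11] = (-6.57*exp(2*t) + 2.28*exp(t) - 3.41)*exp(t)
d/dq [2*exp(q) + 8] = 2*exp(q)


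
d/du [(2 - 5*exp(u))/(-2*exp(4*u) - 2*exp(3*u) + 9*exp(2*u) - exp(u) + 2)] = (-(5*exp(u) - 2)*(8*exp(3*u) + 6*exp(2*u) - 18*exp(u) + 1) + 10*exp(4*u) + 10*exp(3*u) - 45*exp(2*u) + 5*exp(u) - 10)*exp(u)/(2*exp(4*u) + 2*exp(3*u) - 9*exp(2*u) + exp(u) - 2)^2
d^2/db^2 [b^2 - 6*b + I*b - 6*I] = 2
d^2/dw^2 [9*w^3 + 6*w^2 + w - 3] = 54*w + 12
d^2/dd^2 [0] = 0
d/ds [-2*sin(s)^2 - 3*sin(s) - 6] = -(4*sin(s) + 3)*cos(s)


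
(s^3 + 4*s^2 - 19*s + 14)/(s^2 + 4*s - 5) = (s^2 + 5*s - 14)/(s + 5)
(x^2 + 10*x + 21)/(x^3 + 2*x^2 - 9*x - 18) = (x + 7)/(x^2 - x - 6)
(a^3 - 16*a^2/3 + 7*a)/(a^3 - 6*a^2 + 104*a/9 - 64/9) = 3*a*(3*a^2 - 16*a + 21)/(9*a^3 - 54*a^2 + 104*a - 64)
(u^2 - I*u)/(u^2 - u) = (u - I)/(u - 1)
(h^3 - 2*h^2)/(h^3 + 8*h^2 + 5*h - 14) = h^2*(h - 2)/(h^3 + 8*h^2 + 5*h - 14)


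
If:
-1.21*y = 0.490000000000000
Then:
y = -0.40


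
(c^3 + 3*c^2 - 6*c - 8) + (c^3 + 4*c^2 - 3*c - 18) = 2*c^3 + 7*c^2 - 9*c - 26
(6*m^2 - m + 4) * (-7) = -42*m^2 + 7*m - 28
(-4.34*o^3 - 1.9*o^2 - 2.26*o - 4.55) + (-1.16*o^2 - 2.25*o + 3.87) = -4.34*o^3 - 3.06*o^2 - 4.51*o - 0.68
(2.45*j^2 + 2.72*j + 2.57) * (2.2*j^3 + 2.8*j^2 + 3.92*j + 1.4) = 5.39*j^5 + 12.844*j^4 + 22.874*j^3 + 21.2884*j^2 + 13.8824*j + 3.598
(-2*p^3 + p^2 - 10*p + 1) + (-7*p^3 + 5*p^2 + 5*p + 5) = -9*p^3 + 6*p^2 - 5*p + 6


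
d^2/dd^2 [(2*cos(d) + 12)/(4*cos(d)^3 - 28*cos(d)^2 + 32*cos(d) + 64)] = (-(1 - cos(2*d))^2 - 767*cos(d)/4 + 24*cos(2*d) - 61*cos(3*d)/4 + 144)/(2*(cos(d) - 4)^4*(cos(d) + 1)^2)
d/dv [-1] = 0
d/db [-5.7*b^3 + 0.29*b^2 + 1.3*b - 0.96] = -17.1*b^2 + 0.58*b + 1.3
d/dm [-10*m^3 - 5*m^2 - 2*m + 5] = -30*m^2 - 10*m - 2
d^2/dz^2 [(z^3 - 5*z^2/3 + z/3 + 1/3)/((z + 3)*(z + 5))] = 8*(47*z^3 + 327*z^2 + 501*z - 299)/(3*(z^6 + 24*z^5 + 237*z^4 + 1232*z^3 + 3555*z^2 + 5400*z + 3375))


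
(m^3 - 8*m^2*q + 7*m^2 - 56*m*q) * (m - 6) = m^4 - 8*m^3*q + m^3 - 8*m^2*q - 42*m^2 + 336*m*q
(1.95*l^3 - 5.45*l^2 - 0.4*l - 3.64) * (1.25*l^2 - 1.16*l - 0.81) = 2.4375*l^5 - 9.0745*l^4 + 4.2425*l^3 + 0.3285*l^2 + 4.5464*l + 2.9484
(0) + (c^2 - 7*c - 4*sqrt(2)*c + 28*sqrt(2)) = c^2 - 7*c - 4*sqrt(2)*c + 28*sqrt(2)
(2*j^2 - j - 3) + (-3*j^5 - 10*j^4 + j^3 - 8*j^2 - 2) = -3*j^5 - 10*j^4 + j^3 - 6*j^2 - j - 5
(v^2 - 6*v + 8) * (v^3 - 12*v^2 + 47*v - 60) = v^5 - 18*v^4 + 127*v^3 - 438*v^2 + 736*v - 480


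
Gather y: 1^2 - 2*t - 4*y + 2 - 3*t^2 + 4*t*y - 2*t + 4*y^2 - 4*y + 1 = -3*t^2 - 4*t + 4*y^2 + y*(4*t - 8) + 4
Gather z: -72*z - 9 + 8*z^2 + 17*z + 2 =8*z^2 - 55*z - 7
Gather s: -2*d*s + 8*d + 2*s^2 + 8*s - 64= 8*d + 2*s^2 + s*(8 - 2*d) - 64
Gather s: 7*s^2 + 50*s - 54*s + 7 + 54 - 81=7*s^2 - 4*s - 20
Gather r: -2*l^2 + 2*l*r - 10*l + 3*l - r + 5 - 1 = -2*l^2 - 7*l + r*(2*l - 1) + 4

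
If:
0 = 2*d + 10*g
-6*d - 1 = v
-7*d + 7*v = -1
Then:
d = -6/49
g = 6/245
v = -13/49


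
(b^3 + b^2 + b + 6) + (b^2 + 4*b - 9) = b^3 + 2*b^2 + 5*b - 3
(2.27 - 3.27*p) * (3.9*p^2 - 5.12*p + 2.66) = -12.753*p^3 + 25.5954*p^2 - 20.3206*p + 6.0382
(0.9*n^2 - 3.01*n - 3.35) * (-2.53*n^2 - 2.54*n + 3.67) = -2.277*n^4 + 5.3293*n^3 + 19.4239*n^2 - 2.5377*n - 12.2945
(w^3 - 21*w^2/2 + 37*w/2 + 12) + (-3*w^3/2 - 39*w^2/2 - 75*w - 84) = -w^3/2 - 30*w^2 - 113*w/2 - 72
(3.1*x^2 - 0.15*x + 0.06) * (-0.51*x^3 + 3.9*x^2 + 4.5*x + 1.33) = -1.581*x^5 + 12.1665*x^4 + 13.3344*x^3 + 3.682*x^2 + 0.0705*x + 0.0798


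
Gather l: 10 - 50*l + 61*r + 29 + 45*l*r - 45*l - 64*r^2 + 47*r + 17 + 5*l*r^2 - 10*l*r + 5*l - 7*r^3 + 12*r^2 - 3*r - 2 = l*(5*r^2 + 35*r - 90) - 7*r^3 - 52*r^2 + 105*r + 54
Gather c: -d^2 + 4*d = -d^2 + 4*d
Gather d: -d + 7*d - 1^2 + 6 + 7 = 6*d + 12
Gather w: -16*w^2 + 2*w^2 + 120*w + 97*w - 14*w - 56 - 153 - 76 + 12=-14*w^2 + 203*w - 273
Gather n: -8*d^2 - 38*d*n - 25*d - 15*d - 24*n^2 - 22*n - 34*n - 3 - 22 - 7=-8*d^2 - 40*d - 24*n^2 + n*(-38*d - 56) - 32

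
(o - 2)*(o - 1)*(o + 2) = o^3 - o^2 - 4*o + 4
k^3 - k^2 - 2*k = k*(k - 2)*(k + 1)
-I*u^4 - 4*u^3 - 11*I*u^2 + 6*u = u*(u - 6*I)*(u + I)*(-I*u + 1)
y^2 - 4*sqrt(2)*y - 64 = (y - 8*sqrt(2))*(y + 4*sqrt(2))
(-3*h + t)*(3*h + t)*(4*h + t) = -36*h^3 - 9*h^2*t + 4*h*t^2 + t^3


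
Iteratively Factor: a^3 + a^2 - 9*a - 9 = (a + 1)*(a^2 - 9) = (a - 3)*(a + 1)*(a + 3)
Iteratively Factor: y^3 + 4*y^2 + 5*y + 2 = (y + 1)*(y^2 + 3*y + 2) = (y + 1)*(y + 2)*(y + 1)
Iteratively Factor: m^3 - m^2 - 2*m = (m + 1)*(m^2 - 2*m) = (m - 2)*(m + 1)*(m)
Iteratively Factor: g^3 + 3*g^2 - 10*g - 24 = (g - 3)*(g^2 + 6*g + 8) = (g - 3)*(g + 2)*(g + 4)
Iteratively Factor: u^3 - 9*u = (u - 3)*(u^2 + 3*u) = (u - 3)*(u + 3)*(u)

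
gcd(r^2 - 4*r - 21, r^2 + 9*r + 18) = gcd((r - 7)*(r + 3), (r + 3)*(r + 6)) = r + 3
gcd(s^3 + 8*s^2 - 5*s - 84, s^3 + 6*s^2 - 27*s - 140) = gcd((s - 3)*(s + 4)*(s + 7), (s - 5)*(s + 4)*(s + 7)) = s^2 + 11*s + 28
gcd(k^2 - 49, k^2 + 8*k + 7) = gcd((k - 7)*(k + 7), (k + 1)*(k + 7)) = k + 7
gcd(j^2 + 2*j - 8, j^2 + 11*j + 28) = j + 4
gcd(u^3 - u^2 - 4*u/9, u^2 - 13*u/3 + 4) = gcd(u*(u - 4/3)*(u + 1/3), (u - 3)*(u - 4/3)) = u - 4/3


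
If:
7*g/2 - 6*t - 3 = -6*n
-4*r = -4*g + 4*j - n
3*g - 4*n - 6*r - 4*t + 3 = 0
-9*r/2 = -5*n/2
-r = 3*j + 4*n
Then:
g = -1965/3934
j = -1230/1967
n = 810/1967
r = 450/1967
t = -5973/15736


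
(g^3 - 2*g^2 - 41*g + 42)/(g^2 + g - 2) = (g^2 - g - 42)/(g + 2)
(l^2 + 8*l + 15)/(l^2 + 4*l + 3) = (l + 5)/(l + 1)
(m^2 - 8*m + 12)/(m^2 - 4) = (m - 6)/(m + 2)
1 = 1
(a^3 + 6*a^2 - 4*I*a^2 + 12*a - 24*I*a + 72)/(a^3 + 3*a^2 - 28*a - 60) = (a^2 - 4*I*a + 12)/(a^2 - 3*a - 10)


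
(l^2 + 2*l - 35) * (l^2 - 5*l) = l^4 - 3*l^3 - 45*l^2 + 175*l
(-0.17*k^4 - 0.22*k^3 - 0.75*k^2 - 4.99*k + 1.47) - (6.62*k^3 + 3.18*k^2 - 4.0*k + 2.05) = -0.17*k^4 - 6.84*k^3 - 3.93*k^2 - 0.99*k - 0.58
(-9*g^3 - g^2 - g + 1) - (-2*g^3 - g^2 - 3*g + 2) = -7*g^3 + 2*g - 1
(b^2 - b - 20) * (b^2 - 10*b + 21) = b^4 - 11*b^3 + 11*b^2 + 179*b - 420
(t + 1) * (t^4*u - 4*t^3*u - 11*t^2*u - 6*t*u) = t^5*u - 3*t^4*u - 15*t^3*u - 17*t^2*u - 6*t*u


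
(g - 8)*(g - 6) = g^2 - 14*g + 48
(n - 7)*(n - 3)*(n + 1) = n^3 - 9*n^2 + 11*n + 21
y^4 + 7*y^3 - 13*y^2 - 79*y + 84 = (y - 3)*(y - 1)*(y + 4)*(y + 7)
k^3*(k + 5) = k^4 + 5*k^3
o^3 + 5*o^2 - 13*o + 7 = (o - 1)^2*(o + 7)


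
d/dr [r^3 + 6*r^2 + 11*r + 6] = 3*r^2 + 12*r + 11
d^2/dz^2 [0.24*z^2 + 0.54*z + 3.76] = 0.480000000000000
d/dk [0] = 0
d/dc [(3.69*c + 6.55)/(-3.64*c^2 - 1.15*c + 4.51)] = (13.4316*c^2 + 47.684*c + 24.1744)/(13.2496*c^4 + 8.372*c^3 - 31.5103*c^2 - 10.373*c + 20.3401)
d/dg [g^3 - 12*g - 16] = 3*g^2 - 12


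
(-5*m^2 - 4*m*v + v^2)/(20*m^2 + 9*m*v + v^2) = (-5*m^2 - 4*m*v + v^2)/(20*m^2 + 9*m*v + v^2)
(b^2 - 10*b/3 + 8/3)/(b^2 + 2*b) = (3*b^2 - 10*b + 8)/(3*b*(b + 2))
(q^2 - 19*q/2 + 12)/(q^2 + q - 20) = (q^2 - 19*q/2 + 12)/(q^2 + q - 20)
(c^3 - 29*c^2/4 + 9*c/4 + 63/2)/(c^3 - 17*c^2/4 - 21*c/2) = (c - 3)/c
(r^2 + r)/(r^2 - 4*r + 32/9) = 9*r*(r + 1)/(9*r^2 - 36*r + 32)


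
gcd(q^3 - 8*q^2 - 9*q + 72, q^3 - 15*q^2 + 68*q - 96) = q^2 - 11*q + 24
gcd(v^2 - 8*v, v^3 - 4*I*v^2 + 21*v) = v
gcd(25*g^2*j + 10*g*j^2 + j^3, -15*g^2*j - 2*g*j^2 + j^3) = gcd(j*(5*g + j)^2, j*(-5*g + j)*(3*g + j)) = j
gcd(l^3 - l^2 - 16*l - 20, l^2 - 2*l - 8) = l + 2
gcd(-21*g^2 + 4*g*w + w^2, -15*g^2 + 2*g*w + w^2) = -3*g + w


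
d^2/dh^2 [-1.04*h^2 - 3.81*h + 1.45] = -2.08000000000000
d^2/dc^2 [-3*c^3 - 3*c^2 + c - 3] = -18*c - 6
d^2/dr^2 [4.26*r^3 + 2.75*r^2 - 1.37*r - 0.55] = 25.56*r + 5.5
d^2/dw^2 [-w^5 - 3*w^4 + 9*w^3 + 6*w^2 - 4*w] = -20*w^3 - 36*w^2 + 54*w + 12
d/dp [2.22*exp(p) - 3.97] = 2.22*exp(p)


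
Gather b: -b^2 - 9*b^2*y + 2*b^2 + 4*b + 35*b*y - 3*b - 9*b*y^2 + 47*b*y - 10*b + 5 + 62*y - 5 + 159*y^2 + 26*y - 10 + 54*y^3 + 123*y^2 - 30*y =b^2*(1 - 9*y) + b*(-9*y^2 + 82*y - 9) + 54*y^3 + 282*y^2 + 58*y - 10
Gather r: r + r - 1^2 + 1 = 2*r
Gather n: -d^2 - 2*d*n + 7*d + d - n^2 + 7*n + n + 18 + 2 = -d^2 + 8*d - n^2 + n*(8 - 2*d) + 20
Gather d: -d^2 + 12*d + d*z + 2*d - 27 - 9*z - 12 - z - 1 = -d^2 + d*(z + 14) - 10*z - 40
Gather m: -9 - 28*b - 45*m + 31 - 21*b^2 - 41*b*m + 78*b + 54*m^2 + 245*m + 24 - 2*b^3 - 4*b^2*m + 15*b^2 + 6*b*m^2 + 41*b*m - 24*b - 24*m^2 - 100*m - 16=-2*b^3 - 6*b^2 + 26*b + m^2*(6*b + 30) + m*(100 - 4*b^2) + 30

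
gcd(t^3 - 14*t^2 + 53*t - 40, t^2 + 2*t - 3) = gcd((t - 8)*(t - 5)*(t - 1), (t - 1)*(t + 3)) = t - 1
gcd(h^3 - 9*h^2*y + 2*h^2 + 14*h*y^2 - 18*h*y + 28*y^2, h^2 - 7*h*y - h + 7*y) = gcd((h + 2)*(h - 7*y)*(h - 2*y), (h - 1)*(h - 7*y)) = -h + 7*y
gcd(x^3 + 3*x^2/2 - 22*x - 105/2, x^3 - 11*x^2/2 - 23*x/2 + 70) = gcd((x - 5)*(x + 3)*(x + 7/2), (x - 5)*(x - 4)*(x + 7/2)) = x^2 - 3*x/2 - 35/2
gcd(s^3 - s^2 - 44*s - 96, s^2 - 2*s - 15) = s + 3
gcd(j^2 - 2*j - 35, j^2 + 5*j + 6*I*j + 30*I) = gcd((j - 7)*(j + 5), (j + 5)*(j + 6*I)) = j + 5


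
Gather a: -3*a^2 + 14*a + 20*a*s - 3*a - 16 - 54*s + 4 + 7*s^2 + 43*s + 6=-3*a^2 + a*(20*s + 11) + 7*s^2 - 11*s - 6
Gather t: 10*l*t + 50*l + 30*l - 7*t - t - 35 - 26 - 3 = 80*l + t*(10*l - 8) - 64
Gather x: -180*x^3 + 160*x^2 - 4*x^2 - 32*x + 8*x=-180*x^3 + 156*x^2 - 24*x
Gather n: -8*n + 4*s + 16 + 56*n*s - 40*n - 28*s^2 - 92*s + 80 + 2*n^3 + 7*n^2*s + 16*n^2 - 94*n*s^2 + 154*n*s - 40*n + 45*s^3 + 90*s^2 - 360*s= 2*n^3 + n^2*(7*s + 16) + n*(-94*s^2 + 210*s - 88) + 45*s^3 + 62*s^2 - 448*s + 96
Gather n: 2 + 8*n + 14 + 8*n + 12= 16*n + 28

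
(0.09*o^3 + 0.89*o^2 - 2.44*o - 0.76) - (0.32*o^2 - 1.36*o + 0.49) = 0.09*o^3 + 0.57*o^2 - 1.08*o - 1.25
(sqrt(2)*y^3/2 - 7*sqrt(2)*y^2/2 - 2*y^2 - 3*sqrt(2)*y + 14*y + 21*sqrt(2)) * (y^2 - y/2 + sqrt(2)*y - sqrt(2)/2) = sqrt(2)*y^5/2 - 15*sqrt(2)*y^4/4 - y^4 - 13*sqrt(2)*y^3/4 + 15*y^3/2 - 19*y^2/2 + 75*sqrt(2)*y^2/2 - 35*sqrt(2)*y/2 + 45*y - 21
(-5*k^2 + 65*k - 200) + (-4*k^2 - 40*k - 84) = -9*k^2 + 25*k - 284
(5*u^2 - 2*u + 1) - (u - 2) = 5*u^2 - 3*u + 3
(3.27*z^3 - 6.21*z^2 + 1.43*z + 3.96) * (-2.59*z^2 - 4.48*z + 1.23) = -8.4693*z^5 + 1.4343*z^4 + 28.1392*z^3 - 24.3011*z^2 - 15.9819*z + 4.8708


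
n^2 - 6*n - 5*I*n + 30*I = (n - 6)*(n - 5*I)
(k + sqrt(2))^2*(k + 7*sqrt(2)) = k^3 + 9*sqrt(2)*k^2 + 30*k + 14*sqrt(2)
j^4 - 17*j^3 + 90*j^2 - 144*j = j*(j - 8)*(j - 6)*(j - 3)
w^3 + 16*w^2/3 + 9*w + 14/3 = (w + 1)*(w + 2)*(w + 7/3)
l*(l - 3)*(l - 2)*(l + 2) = l^4 - 3*l^3 - 4*l^2 + 12*l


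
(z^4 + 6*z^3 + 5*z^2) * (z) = z^5 + 6*z^4 + 5*z^3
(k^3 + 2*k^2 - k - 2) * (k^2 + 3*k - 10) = k^5 + 5*k^4 - 5*k^3 - 25*k^2 + 4*k + 20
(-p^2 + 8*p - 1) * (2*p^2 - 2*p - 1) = -2*p^4 + 18*p^3 - 17*p^2 - 6*p + 1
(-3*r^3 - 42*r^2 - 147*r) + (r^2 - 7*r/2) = -3*r^3 - 41*r^2 - 301*r/2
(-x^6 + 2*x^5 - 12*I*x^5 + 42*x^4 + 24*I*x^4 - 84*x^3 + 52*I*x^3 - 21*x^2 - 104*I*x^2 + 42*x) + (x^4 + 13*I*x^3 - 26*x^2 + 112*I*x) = -x^6 + 2*x^5 - 12*I*x^5 + 43*x^4 + 24*I*x^4 - 84*x^3 + 65*I*x^3 - 47*x^2 - 104*I*x^2 + 42*x + 112*I*x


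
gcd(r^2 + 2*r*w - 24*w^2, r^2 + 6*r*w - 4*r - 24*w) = r + 6*w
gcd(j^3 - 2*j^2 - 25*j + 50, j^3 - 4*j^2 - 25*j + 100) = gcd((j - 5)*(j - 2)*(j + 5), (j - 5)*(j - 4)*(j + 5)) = j^2 - 25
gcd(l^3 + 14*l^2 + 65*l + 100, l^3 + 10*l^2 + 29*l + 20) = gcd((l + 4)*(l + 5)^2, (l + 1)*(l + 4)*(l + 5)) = l^2 + 9*l + 20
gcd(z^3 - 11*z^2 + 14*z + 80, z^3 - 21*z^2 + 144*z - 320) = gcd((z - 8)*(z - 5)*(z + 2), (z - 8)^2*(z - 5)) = z^2 - 13*z + 40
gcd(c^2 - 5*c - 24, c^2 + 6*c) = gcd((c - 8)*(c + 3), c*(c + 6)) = 1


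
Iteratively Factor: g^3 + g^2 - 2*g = (g + 2)*(g^2 - g) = (g - 1)*(g + 2)*(g)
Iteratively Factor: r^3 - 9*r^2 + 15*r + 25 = (r - 5)*(r^2 - 4*r - 5) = (r - 5)*(r + 1)*(r - 5)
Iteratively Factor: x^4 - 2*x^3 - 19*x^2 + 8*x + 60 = (x + 2)*(x^3 - 4*x^2 - 11*x + 30) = (x + 2)*(x + 3)*(x^2 - 7*x + 10) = (x - 2)*(x + 2)*(x + 3)*(x - 5)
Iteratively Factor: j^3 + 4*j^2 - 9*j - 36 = (j + 4)*(j^2 - 9) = (j - 3)*(j + 4)*(j + 3)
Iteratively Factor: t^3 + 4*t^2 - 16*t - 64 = (t - 4)*(t^2 + 8*t + 16) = (t - 4)*(t + 4)*(t + 4)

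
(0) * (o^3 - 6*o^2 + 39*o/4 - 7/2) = 0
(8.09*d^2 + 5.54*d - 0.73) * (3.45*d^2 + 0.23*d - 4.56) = 27.9105*d^4 + 20.9737*d^3 - 38.1347*d^2 - 25.4303*d + 3.3288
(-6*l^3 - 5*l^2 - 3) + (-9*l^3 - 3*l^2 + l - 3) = -15*l^3 - 8*l^2 + l - 6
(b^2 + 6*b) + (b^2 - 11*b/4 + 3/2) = 2*b^2 + 13*b/4 + 3/2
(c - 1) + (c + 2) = 2*c + 1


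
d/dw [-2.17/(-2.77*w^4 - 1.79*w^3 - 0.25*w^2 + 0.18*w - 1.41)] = (-24.0436*w^3 - 11.6529*w^2 - 1.085*w + 0.3906)/(2.77*w^4 + 1.79*w^3 + 0.25*w^2 - 0.18*w + 1.41)^2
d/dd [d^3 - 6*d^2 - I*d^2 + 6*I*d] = 3*d^2 - 12*d - 2*I*d + 6*I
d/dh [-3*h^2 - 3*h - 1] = -6*h - 3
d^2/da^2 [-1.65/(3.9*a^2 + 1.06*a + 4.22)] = (50.193*a^2 + 13.6422*a - 1.65*(7.8*a + 1.06)*(15.6*a + 2.12) + 54.3114)/(3.9*a^2 + 1.06*a + 4.22)^3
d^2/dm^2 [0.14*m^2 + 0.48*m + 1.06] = 0.280000000000000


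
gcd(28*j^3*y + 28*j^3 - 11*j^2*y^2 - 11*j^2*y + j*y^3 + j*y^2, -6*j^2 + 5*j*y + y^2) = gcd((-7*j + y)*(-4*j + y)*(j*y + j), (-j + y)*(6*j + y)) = 1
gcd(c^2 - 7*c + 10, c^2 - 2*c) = c - 2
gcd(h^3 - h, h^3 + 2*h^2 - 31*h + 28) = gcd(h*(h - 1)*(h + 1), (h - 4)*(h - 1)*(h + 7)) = h - 1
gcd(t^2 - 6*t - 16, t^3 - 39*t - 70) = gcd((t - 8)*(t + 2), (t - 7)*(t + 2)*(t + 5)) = t + 2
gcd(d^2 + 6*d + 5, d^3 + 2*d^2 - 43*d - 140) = d + 5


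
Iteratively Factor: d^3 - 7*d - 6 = (d - 3)*(d^2 + 3*d + 2) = (d - 3)*(d + 1)*(d + 2)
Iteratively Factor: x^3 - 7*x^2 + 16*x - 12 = (x - 3)*(x^2 - 4*x + 4) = (x - 3)*(x - 2)*(x - 2)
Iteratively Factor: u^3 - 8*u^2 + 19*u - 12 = (u - 1)*(u^2 - 7*u + 12) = (u - 3)*(u - 1)*(u - 4)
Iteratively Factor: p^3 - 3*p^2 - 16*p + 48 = (p - 4)*(p^2 + p - 12) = (p - 4)*(p + 4)*(p - 3)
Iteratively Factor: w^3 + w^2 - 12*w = (w + 4)*(w^2 - 3*w) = (w - 3)*(w + 4)*(w)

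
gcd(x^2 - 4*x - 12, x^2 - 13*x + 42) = x - 6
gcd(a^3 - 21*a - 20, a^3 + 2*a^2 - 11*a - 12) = a^2 + 5*a + 4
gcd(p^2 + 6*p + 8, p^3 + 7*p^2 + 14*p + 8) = p^2 + 6*p + 8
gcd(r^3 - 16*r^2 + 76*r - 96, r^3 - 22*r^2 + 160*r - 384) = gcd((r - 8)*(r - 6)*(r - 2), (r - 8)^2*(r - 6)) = r^2 - 14*r + 48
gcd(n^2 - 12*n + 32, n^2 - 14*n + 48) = n - 8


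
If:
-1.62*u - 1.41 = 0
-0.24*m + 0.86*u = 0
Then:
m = -3.12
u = -0.87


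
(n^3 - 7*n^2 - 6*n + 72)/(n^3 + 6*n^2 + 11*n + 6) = (n^2 - 10*n + 24)/(n^2 + 3*n + 2)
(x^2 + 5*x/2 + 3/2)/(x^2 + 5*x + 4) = (x + 3/2)/(x + 4)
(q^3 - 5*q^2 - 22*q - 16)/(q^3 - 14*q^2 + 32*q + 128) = (q + 1)/(q - 8)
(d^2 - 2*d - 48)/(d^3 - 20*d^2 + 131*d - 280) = (d + 6)/(d^2 - 12*d + 35)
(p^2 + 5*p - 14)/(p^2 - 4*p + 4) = (p + 7)/(p - 2)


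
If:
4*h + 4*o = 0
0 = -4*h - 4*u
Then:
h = -u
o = u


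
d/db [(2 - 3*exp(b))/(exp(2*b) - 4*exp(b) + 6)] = (3*exp(2*b) - 4*exp(b) - 10)*exp(b)/(exp(4*b) - 8*exp(3*b) + 28*exp(2*b) - 48*exp(b) + 36)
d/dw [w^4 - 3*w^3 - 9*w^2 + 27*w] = 4*w^3 - 9*w^2 - 18*w + 27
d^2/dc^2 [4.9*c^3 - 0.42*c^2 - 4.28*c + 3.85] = 29.4*c - 0.84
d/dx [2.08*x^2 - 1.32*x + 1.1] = 4.16*x - 1.32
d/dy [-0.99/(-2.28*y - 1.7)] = -2.2572/(2.28*y + 1.7)^2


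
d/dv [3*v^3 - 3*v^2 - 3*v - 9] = 9*v^2 - 6*v - 3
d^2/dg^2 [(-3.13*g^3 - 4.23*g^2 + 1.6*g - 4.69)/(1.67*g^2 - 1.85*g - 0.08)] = (1.4210854715202e-14*g^5 - 7.105427357601e-15*g^4 - 39.473876*g^3 - 84.649854*g^2 + 88.100898*g - 33.883962)/(4.657463*g^6 - 15.478395*g^5 + 16.477389*g^4 - 4.848665*g^3 - 0.789336*g^2 - 0.03552*g - 0.000512)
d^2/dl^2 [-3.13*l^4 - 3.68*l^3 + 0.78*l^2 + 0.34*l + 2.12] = -37.56*l^2 - 22.08*l + 1.56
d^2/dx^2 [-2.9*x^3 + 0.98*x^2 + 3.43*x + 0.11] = 1.96 - 17.4*x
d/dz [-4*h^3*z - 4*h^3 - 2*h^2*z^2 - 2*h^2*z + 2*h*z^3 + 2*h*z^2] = 2*h*(-2*h^2 - 2*h*z - h + 3*z^2 + 2*z)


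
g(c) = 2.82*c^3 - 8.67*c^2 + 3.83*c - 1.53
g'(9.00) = 533.03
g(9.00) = 1386.45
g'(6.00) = 204.35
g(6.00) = 318.45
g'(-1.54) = 50.60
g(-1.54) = -38.29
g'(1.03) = -5.05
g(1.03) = -3.70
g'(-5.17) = 319.60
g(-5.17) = -642.76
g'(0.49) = -2.64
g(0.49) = -1.40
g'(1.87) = 0.99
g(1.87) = -6.25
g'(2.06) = 4.01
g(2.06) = -5.78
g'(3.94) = 66.84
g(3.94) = 51.45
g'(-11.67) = 1358.35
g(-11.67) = -5708.88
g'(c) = 8.46*c^2 - 17.34*c + 3.83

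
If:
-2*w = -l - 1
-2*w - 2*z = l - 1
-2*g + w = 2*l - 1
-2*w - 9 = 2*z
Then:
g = -27/4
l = 10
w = 11/2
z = -10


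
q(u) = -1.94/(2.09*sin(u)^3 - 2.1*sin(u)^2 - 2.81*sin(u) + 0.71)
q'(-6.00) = -173.79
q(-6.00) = 10.02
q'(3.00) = 81.75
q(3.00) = -6.99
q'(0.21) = -2403.81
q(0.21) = -37.38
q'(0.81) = -1.29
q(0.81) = 1.19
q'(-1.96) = -231.74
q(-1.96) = 13.56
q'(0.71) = -2.06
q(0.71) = 1.35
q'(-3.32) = 260.50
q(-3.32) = -12.37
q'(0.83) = -1.18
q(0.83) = 1.16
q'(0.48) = -8.53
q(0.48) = 2.34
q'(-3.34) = 787.47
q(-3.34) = -21.43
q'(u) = -1.94*(-6.27*sin(u)^2*cos(u) + 4.2*sin(u)*cos(u) + 2.81*cos(u))/(2.09*sin(u)^3 - 2.1*sin(u)^2 - 2.81*sin(u) + 0.71)^2 = (12.1638*sin(u)^2 - 8.148*sin(u) - 5.4514)*cos(u)/(2.09*sin(u)^3 - 2.1*sin(u)^2 - 2.81*sin(u) + 0.71)^2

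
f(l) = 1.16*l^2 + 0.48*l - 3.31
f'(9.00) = 21.36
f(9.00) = 94.97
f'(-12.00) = -27.36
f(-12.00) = 157.97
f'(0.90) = 2.57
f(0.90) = -1.94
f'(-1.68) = -3.42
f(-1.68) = -0.84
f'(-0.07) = 0.32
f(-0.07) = -3.34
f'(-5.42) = -12.09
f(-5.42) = 28.17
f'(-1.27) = -2.47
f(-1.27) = -2.05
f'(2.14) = 5.44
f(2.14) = 3.03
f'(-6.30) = -14.14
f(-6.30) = 39.71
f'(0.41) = 1.43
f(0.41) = -2.92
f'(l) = 2.32*l + 0.48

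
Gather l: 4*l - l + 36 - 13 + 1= 3*l + 24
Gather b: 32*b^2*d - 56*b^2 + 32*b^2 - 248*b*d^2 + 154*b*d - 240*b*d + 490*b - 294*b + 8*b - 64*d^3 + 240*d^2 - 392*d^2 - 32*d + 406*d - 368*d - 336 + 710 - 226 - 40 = b^2*(32*d - 24) + b*(-248*d^2 - 86*d + 204) - 64*d^3 - 152*d^2 + 6*d + 108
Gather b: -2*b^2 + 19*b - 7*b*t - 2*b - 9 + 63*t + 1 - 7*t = -2*b^2 + b*(17 - 7*t) + 56*t - 8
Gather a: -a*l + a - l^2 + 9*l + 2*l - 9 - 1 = a*(1 - l) - l^2 + 11*l - 10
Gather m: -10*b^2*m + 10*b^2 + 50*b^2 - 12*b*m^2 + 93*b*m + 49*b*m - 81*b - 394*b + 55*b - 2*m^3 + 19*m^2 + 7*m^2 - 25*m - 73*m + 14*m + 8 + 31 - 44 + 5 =60*b^2 - 420*b - 2*m^3 + m^2*(26 - 12*b) + m*(-10*b^2 + 142*b - 84)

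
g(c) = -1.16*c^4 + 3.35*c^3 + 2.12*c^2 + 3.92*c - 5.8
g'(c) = -4.64*c^3 + 10.05*c^2 + 4.24*c + 3.92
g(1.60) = 12.02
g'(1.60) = 17.43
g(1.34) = 7.58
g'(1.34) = 16.48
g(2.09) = 20.10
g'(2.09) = 14.32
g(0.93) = 1.51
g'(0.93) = 12.82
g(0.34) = -4.11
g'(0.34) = 6.34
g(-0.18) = -6.46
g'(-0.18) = 3.51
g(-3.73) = -389.31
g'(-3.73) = 368.72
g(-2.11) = -59.10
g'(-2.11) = 83.31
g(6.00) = -685.72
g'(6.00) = -611.08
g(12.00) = -17918.44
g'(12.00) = -6515.92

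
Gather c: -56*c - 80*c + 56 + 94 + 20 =170 - 136*c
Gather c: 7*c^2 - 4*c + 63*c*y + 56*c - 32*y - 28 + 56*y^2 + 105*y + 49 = 7*c^2 + c*(63*y + 52) + 56*y^2 + 73*y + 21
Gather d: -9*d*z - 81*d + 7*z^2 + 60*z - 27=d*(-9*z - 81) + 7*z^2 + 60*z - 27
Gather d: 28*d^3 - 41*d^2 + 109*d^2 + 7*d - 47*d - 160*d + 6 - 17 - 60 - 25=28*d^3 + 68*d^2 - 200*d - 96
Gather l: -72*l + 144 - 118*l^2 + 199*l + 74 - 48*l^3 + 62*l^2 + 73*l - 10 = -48*l^3 - 56*l^2 + 200*l + 208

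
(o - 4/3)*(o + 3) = o^2 + 5*o/3 - 4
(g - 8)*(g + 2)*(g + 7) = g^3 + g^2 - 58*g - 112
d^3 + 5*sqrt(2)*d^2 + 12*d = d*(d + 2*sqrt(2))*(d + 3*sqrt(2))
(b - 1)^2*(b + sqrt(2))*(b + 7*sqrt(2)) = b^4 - 2*b^3 + 8*sqrt(2)*b^3 - 16*sqrt(2)*b^2 + 15*b^2 - 28*b + 8*sqrt(2)*b + 14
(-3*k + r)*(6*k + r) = -18*k^2 + 3*k*r + r^2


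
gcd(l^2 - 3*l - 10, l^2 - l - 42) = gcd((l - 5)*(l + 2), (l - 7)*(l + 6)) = 1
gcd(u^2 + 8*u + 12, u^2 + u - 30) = u + 6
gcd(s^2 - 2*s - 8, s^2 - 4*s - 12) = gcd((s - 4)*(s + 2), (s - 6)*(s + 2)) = s + 2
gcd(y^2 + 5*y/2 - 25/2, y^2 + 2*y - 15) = y + 5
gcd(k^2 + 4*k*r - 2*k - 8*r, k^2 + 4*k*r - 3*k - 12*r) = k + 4*r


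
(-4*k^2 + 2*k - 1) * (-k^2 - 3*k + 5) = 4*k^4 + 10*k^3 - 25*k^2 + 13*k - 5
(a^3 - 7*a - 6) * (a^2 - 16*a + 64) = a^5 - 16*a^4 + 57*a^3 + 106*a^2 - 352*a - 384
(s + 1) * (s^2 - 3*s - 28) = s^3 - 2*s^2 - 31*s - 28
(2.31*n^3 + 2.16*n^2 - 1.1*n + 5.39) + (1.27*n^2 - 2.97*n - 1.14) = 2.31*n^3 + 3.43*n^2 - 4.07*n + 4.25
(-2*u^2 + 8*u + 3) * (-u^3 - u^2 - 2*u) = 2*u^5 - 6*u^4 - 7*u^3 - 19*u^2 - 6*u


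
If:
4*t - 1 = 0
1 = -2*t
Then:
No Solution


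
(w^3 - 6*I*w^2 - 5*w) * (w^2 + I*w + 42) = w^5 - 5*I*w^4 + 43*w^3 - 257*I*w^2 - 210*w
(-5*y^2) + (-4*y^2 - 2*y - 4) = -9*y^2 - 2*y - 4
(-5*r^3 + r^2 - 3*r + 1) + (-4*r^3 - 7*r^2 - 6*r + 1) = -9*r^3 - 6*r^2 - 9*r + 2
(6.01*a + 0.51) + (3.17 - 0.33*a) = 5.68*a + 3.68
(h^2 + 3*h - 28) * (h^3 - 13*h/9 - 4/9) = h^5 + 3*h^4 - 265*h^3/9 - 43*h^2/9 + 352*h/9 + 112/9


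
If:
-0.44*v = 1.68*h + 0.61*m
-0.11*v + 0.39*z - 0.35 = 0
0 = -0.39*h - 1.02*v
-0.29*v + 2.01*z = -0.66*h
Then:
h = -3.26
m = 8.07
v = 1.24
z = 1.25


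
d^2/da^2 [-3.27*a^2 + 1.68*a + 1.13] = -6.54000000000000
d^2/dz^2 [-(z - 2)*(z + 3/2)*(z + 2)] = -6*z - 3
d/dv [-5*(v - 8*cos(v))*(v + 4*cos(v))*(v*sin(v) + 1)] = -5*(v - 8*cos(v))*(v + 4*cos(v))*(v*cos(v) + sin(v)) + 5*(v - 8*cos(v))*(v*sin(v) + 1)*(4*sin(v) - 1) - 5*(v + 4*cos(v))*(v*sin(v) + 1)*(8*sin(v) + 1)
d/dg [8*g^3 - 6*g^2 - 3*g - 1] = 24*g^2 - 12*g - 3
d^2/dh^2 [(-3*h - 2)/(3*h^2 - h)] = 2*(-27*h^3 - 54*h^2 + 18*h - 2)/(h^3*(27*h^3 - 27*h^2 + 9*h - 1))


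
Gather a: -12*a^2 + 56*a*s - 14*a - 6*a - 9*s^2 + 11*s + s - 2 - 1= -12*a^2 + a*(56*s - 20) - 9*s^2 + 12*s - 3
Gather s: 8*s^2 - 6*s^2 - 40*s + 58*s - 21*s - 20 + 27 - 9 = 2*s^2 - 3*s - 2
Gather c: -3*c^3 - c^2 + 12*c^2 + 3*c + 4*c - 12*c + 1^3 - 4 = -3*c^3 + 11*c^2 - 5*c - 3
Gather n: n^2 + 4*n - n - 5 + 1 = n^2 + 3*n - 4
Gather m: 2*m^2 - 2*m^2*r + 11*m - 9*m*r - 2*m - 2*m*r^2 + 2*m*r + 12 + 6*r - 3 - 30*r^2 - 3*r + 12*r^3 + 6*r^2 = m^2*(2 - 2*r) + m*(-2*r^2 - 7*r + 9) + 12*r^3 - 24*r^2 + 3*r + 9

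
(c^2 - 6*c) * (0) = 0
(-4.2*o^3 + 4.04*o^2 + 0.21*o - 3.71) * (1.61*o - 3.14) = -6.762*o^4 + 19.6924*o^3 - 12.3475*o^2 - 6.6325*o + 11.6494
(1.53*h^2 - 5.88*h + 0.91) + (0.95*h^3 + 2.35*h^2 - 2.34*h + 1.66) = 0.95*h^3 + 3.88*h^2 - 8.22*h + 2.57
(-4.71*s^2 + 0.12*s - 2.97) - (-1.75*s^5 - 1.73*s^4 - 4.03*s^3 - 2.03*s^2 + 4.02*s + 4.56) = 1.75*s^5 + 1.73*s^4 + 4.03*s^3 - 2.68*s^2 - 3.9*s - 7.53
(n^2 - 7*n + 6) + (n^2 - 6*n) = 2*n^2 - 13*n + 6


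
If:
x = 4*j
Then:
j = x/4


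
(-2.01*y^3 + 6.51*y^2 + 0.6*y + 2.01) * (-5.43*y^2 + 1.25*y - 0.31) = 10.9143*y^5 - 37.8618*y^4 + 5.5026*y^3 - 12.1824*y^2 + 2.3265*y - 0.6231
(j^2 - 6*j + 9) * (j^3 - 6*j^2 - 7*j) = j^5 - 12*j^4 + 38*j^3 - 12*j^2 - 63*j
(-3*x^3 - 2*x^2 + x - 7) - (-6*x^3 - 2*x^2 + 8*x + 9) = 3*x^3 - 7*x - 16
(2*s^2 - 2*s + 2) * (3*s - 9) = 6*s^3 - 24*s^2 + 24*s - 18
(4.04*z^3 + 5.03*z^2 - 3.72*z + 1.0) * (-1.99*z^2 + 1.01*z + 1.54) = -8.0396*z^5 - 5.9293*z^4 + 18.7047*z^3 + 1.999*z^2 - 4.7188*z + 1.54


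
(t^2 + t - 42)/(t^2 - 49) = (t - 6)/(t - 7)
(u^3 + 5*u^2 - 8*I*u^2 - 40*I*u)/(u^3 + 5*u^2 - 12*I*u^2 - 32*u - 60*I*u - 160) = u/(u - 4*I)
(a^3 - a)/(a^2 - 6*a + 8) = (a^3 - a)/(a^2 - 6*a + 8)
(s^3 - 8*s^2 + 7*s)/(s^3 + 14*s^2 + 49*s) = (s^2 - 8*s + 7)/(s^2 + 14*s + 49)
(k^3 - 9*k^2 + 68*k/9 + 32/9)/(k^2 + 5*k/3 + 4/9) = (3*k^2 - 28*k + 32)/(3*k + 4)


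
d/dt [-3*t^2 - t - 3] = -6*t - 1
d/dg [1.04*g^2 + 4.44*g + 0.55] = 2.08*g + 4.44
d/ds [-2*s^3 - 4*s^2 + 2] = 2*s*(-3*s - 4)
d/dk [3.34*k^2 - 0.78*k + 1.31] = 6.68*k - 0.78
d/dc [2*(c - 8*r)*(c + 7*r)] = 4*c - 2*r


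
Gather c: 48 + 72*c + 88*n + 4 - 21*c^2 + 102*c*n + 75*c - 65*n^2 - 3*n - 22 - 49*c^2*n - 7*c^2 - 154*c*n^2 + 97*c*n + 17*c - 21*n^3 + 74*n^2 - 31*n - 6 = c^2*(-49*n - 28) + c*(-154*n^2 + 199*n + 164) - 21*n^3 + 9*n^2 + 54*n + 24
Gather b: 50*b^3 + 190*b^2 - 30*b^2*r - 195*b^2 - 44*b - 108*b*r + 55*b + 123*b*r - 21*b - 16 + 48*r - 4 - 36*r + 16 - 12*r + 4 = 50*b^3 + b^2*(-30*r - 5) + b*(15*r - 10)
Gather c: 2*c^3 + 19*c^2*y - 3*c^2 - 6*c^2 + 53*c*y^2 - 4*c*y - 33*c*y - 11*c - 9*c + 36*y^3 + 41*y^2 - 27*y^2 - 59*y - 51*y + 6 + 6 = 2*c^3 + c^2*(19*y - 9) + c*(53*y^2 - 37*y - 20) + 36*y^3 + 14*y^2 - 110*y + 12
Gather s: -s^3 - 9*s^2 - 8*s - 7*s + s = -s^3 - 9*s^2 - 14*s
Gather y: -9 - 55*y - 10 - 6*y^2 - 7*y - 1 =-6*y^2 - 62*y - 20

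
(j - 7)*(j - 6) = j^2 - 13*j + 42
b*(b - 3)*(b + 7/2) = b^3 + b^2/2 - 21*b/2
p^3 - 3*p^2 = p^2*(p - 3)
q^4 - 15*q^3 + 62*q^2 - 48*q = q*(q - 8)*(q - 6)*(q - 1)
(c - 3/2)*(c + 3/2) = c^2 - 9/4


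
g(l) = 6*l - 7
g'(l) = 6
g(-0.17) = -8.02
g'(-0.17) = 6.00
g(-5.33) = -38.98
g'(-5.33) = 6.00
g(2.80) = 9.80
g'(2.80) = 6.00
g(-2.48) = -21.88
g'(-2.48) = 6.00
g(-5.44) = -39.64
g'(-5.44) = 6.00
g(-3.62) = -28.72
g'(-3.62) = 6.00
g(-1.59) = -16.54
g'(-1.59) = 6.00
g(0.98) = -1.12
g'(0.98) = 6.00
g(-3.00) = -25.00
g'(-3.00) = 6.00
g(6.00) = 29.00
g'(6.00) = 6.00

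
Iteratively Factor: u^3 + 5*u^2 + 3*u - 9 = (u + 3)*(u^2 + 2*u - 3) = (u - 1)*(u + 3)*(u + 3)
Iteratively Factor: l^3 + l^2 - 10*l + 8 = (l - 2)*(l^2 + 3*l - 4) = (l - 2)*(l - 1)*(l + 4)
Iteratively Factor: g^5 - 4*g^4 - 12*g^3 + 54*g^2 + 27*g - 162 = (g - 3)*(g^4 - g^3 - 15*g^2 + 9*g + 54) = (g - 3)^2*(g^3 + 2*g^2 - 9*g - 18) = (g - 3)^2*(g + 3)*(g^2 - g - 6) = (g - 3)^3*(g + 3)*(g + 2)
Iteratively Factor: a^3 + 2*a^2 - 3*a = (a + 3)*(a^2 - a) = (a - 1)*(a + 3)*(a)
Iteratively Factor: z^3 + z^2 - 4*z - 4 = (z + 1)*(z^2 - 4) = (z + 1)*(z + 2)*(z - 2)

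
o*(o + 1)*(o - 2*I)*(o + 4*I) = o^4 + o^3 + 2*I*o^3 + 8*o^2 + 2*I*o^2 + 8*o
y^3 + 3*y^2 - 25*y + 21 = (y - 3)*(y - 1)*(y + 7)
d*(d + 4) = d^2 + 4*d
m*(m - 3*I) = m^2 - 3*I*m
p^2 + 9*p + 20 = (p + 4)*(p + 5)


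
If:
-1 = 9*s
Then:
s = -1/9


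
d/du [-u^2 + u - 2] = 1 - 2*u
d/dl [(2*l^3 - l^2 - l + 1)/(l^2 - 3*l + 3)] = 2*l*(l^3 - 6*l^2 + 11*l - 4)/(l^4 - 6*l^3 + 15*l^2 - 18*l + 9)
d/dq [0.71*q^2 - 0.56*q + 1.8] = 1.42*q - 0.56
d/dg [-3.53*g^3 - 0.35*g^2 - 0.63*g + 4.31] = -10.59*g^2 - 0.7*g - 0.63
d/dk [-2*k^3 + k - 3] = 1 - 6*k^2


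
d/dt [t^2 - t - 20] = 2*t - 1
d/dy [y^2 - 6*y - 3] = 2*y - 6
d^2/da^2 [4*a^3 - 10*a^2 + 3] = 24*a - 20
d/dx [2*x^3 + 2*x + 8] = 6*x^2 + 2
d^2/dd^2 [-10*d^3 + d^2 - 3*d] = 2 - 60*d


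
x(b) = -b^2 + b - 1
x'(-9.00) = 19.00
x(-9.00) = -91.00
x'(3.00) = -5.00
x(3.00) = -7.00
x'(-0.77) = 2.54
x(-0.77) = -2.36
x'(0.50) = 0.00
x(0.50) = -0.75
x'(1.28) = -1.56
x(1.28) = -1.36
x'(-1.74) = 4.48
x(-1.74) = -5.77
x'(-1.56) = 4.12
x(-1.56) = -4.99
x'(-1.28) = 3.56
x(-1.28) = -3.92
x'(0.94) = -0.88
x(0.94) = -0.94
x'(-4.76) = 10.52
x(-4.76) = -28.42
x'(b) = 1 - 2*b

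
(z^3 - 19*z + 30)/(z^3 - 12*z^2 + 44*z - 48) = (z^2 + 2*z - 15)/(z^2 - 10*z + 24)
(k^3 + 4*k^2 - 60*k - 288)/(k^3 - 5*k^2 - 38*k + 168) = (k^2 - 2*k - 48)/(k^2 - 11*k + 28)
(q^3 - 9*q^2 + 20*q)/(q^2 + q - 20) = q*(q - 5)/(q + 5)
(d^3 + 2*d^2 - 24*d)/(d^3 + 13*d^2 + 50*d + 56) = d*(d^2 + 2*d - 24)/(d^3 + 13*d^2 + 50*d + 56)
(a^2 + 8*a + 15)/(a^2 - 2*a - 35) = (a + 3)/(a - 7)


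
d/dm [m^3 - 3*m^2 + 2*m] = 3*m^2 - 6*m + 2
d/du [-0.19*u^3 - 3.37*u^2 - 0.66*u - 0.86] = -0.57*u^2 - 6.74*u - 0.66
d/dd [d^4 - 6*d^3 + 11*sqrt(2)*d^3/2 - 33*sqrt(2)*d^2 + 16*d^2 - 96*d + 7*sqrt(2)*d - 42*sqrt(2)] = 4*d^3 - 18*d^2 + 33*sqrt(2)*d^2/2 - 66*sqrt(2)*d + 32*d - 96 + 7*sqrt(2)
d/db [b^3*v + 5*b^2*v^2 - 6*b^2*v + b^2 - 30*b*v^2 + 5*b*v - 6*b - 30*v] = 3*b^2*v + 10*b*v^2 - 12*b*v + 2*b - 30*v^2 + 5*v - 6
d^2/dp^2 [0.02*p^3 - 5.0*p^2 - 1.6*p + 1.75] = 0.12*p - 10.0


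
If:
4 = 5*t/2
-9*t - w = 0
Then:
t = 8/5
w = -72/5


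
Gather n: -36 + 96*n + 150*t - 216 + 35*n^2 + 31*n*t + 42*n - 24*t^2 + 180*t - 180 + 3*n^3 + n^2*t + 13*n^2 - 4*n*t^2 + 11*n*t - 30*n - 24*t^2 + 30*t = 3*n^3 + n^2*(t + 48) + n*(-4*t^2 + 42*t + 108) - 48*t^2 + 360*t - 432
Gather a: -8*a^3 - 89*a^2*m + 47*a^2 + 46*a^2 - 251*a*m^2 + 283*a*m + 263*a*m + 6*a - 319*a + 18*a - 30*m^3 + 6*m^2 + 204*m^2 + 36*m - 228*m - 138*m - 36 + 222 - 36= -8*a^3 + a^2*(93 - 89*m) + a*(-251*m^2 + 546*m - 295) - 30*m^3 + 210*m^2 - 330*m + 150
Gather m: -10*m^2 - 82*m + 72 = -10*m^2 - 82*m + 72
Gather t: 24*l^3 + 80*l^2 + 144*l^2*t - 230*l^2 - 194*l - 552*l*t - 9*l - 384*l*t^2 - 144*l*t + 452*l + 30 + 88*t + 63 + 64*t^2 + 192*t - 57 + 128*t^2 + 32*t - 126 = 24*l^3 - 150*l^2 + 249*l + t^2*(192 - 384*l) + t*(144*l^2 - 696*l + 312) - 90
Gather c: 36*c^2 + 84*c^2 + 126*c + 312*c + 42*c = 120*c^2 + 480*c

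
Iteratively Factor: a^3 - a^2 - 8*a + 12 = (a + 3)*(a^2 - 4*a + 4) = (a - 2)*(a + 3)*(a - 2)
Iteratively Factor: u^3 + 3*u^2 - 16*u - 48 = (u - 4)*(u^2 + 7*u + 12) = (u - 4)*(u + 3)*(u + 4)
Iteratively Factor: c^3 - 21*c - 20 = (c - 5)*(c^2 + 5*c + 4) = (c - 5)*(c + 4)*(c + 1)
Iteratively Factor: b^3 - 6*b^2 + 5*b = (b - 5)*(b^2 - b) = b*(b - 5)*(b - 1)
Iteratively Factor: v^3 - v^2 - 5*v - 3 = (v + 1)*(v^2 - 2*v - 3) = (v + 1)^2*(v - 3)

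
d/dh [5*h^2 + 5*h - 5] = 10*h + 5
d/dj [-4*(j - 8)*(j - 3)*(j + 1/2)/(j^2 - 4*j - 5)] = 2*(-2*j^4 + 16*j^3 - 17*j^2 - 162*j + 89)/(j^4 - 8*j^3 + 6*j^2 + 40*j + 25)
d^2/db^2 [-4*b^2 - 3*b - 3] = -8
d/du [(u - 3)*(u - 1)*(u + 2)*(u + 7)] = 4*u^3 + 15*u^2 - 38*u - 29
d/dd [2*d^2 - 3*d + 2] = 4*d - 3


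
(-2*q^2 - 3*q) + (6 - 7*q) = -2*q^2 - 10*q + 6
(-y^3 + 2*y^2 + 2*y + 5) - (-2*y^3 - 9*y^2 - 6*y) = y^3 + 11*y^2 + 8*y + 5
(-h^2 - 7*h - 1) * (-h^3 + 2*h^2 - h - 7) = h^5 + 5*h^4 - 12*h^3 + 12*h^2 + 50*h + 7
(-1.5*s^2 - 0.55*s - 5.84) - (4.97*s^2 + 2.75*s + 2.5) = -6.47*s^2 - 3.3*s - 8.34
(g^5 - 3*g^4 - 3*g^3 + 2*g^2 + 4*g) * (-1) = -g^5 + 3*g^4 + 3*g^3 - 2*g^2 - 4*g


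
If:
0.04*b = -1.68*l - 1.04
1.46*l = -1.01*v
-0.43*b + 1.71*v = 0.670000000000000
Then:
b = 2.32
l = -0.67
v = 0.97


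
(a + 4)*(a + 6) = a^2 + 10*a + 24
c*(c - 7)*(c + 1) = c^3 - 6*c^2 - 7*c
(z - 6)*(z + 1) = z^2 - 5*z - 6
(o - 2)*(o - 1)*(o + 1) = o^3 - 2*o^2 - o + 2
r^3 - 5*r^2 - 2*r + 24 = (r - 4)*(r - 3)*(r + 2)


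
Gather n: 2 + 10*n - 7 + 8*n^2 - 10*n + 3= 8*n^2 - 2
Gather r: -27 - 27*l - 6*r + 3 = -27*l - 6*r - 24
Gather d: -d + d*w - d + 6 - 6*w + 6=d*(w - 2) - 6*w + 12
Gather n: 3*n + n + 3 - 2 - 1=4*n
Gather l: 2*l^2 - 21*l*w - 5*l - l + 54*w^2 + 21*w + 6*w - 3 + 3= 2*l^2 + l*(-21*w - 6) + 54*w^2 + 27*w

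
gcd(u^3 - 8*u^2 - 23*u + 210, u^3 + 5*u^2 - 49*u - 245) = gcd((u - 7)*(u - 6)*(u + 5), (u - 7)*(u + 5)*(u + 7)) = u^2 - 2*u - 35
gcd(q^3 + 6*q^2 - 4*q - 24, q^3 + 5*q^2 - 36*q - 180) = q + 6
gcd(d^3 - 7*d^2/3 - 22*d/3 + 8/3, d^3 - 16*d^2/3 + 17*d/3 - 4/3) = d^2 - 13*d/3 + 4/3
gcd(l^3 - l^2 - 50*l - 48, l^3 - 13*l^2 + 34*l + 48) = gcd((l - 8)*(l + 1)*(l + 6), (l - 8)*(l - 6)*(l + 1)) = l^2 - 7*l - 8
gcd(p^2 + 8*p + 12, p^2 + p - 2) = p + 2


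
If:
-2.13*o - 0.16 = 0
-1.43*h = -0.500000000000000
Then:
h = 0.35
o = -0.08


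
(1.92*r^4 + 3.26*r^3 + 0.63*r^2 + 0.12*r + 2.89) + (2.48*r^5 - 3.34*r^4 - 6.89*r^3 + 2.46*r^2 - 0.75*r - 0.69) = 2.48*r^5 - 1.42*r^4 - 3.63*r^3 + 3.09*r^2 - 0.63*r + 2.2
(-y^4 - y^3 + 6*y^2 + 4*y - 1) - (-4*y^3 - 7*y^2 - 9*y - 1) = -y^4 + 3*y^3 + 13*y^2 + 13*y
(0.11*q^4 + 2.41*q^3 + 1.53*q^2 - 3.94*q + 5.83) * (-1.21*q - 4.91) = -0.1331*q^5 - 3.4562*q^4 - 13.6844*q^3 - 2.7449*q^2 + 12.2911*q - 28.6253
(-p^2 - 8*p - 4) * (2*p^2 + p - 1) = -2*p^4 - 17*p^3 - 15*p^2 + 4*p + 4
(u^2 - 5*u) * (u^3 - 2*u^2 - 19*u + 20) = u^5 - 7*u^4 - 9*u^3 + 115*u^2 - 100*u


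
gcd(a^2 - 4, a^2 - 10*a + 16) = a - 2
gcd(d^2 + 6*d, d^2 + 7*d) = d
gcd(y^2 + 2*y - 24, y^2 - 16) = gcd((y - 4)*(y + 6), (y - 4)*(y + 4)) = y - 4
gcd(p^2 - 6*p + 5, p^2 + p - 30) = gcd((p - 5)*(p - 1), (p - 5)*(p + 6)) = p - 5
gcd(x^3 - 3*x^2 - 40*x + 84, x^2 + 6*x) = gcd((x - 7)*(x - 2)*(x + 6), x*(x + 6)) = x + 6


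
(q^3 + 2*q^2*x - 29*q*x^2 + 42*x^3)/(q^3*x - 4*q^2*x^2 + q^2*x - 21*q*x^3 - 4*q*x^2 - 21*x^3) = (-q^3 - 2*q^2*x + 29*q*x^2 - 42*x^3)/(x*(-q^3 + 4*q^2*x - q^2 + 21*q*x^2 + 4*q*x + 21*x^2))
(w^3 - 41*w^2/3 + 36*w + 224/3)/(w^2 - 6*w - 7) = (3*w^2 - 20*w - 32)/(3*(w + 1))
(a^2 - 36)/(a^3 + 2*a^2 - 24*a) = (a - 6)/(a*(a - 4))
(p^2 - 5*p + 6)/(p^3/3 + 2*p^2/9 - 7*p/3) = 9*(p^2 - 5*p + 6)/(p*(3*p^2 + 2*p - 21))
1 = 1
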